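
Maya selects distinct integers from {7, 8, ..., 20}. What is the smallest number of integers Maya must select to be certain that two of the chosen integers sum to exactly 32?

11

A set avoiding the sum 32 can contain at most one of each pair {x, 32−x}, plus the 6 elements whose complement lies outside the range or equal to its own complement.
The integers 7, …, 16 (10 of them) are such a set: any two sum to at least 7+8 = 15 and at most 15+16 = 31 < 32.
Any 11th integer completes one of the 4 pairs, so 11 choices force a sum of 32.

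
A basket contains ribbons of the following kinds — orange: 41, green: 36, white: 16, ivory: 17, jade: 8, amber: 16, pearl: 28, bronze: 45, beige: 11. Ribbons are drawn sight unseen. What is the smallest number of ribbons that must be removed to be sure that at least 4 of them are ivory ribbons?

In the worst case for collecting ivory ribbons, every non-ivory ribbon comes out first.
There are 41 + 36 + 16 + 8 + 16 + 28 + 45 + 11 = 201 non-ivory ribbons altogether.
After those, each further ribbon must be ivory, so 201 + 4 = 205 draws guarantee 4 ivory ribbons.

205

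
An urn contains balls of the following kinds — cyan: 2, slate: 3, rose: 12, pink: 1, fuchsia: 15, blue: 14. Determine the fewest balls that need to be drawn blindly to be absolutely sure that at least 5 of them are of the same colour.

19

Pigeonhole: put each drawn ball into a box by colour. The largest draw with every box below 5 takes min(count, 4) from each colour; colours with fewer than 4 contribute all they have.
Σ min(cᵢ, 4) = 2 + 3 + 4 + 1 + 4 + 4 = 18.
Draw number 18 + 1 = 19 must push one box to 5.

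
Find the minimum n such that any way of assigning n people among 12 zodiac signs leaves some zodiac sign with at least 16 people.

With 180 people one could put exactly 15 in each of the 12 zodiac signs, and no zodiac sign would reach 16.
By pigeonhole, one more person must land in a zodiac sign that already has 15, giving it 16.
So 12 × 15 + 1 = 181 people are required.

181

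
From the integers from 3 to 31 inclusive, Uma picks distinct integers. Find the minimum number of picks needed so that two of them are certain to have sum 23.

21

Two chosen integers sum to 23 exactly when both halves of some pair {x, 23−x} with 3 ≤ x ≤ 23−x ≤ 20 are chosen — 9 such pairs.
The remaining 11 elements (those with no distinct partner in range) can never complete a 23-sum, so the worst case takes all of them and one from each pair: 11 + 9 = 20.
The 21st integer has to be the second member of some pair, so 20 + 1 = 21.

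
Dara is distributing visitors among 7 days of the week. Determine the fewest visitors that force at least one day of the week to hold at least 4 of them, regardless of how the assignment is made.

With 21 visitors one could put exactly 3 in each of the 7 days of the week, and no day of the week would reach 4.
By the pigeonhole principle, one more visitor must land in a day of the week that already has 3, giving it 4.
So 7 × 3 + 1 = 22 visitors are required.

22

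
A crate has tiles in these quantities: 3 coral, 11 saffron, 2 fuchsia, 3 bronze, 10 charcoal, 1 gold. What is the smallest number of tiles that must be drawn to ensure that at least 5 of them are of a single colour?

By pigeonhole, put each drawn tile into a box by colour. The largest draw with every box below 5 takes min(count, 4) from each colour; colours with fewer than 4 contribute all they have.
Σ min(cᵢ, 4) = 3 + 4 + 2 + 3 + 4 + 1 = 17.
Draw number 17 + 1 = 18 must push one box to 5.

18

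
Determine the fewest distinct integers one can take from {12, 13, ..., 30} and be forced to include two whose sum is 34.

15

Two chosen integers sum to 34 exactly when both halves of some pair {x, 34−x} with 12 ≤ x ≤ 34−x ≤ 22 are chosen — 5 such pairs.
The remaining 9 elements (those with no distinct partner in range) can never complete a 34-sum, so the worst case takes all of them and one from each pair: 9 + 5 = 14.
Pigeonhole: the 15th integer has to be the second member of some pair, so 14 + 1 = 15.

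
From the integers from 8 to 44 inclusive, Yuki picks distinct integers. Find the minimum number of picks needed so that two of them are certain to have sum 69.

28

Two chosen integers sum to 69 exactly when both halves of some pair {x, 69−x} with 25 ≤ x ≤ 69−x ≤ 44 are chosen — 10 such pairs.
The remaining 17 elements (those with no distinct partner in range) can never complete a 69-sum, so the worst case takes all of them and one from each pair: 17 + 10 = 27.
The 28th integer has to be the second member of some pair, so 27 + 1 = 28.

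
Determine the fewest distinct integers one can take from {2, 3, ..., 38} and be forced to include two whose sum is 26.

A set avoiding the sum 26 can contain at most one of each pair {x, 26−x}, plus the 15 elements whose complement lies outside the range or equal to its own complement.
The integers 13, …, 38 (26 of them) are such a set: any two sum to at least 13+14 = 27 > 26.
Any 27th integer completes one of the 11 pairs, so 27 choices force a sum of 26.

27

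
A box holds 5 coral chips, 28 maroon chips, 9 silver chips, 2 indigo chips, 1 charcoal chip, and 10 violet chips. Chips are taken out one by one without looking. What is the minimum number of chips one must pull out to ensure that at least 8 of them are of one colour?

Put each drawn chip into a box by colour. The largest draw with every box below 8 takes min(count, 7) from each colour; colours with fewer than 7 contribute all they have.
Σ min(cᵢ, 7) = 5 + 7 + 7 + 2 + 1 + 7 = 29.
Draw number 29 + 1 = 30 must push one box to 8.

30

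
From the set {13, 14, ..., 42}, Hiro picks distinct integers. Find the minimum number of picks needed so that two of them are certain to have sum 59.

Group the elements by complementary pair {x, 59−x}: {17,42}, {18,41}, {19,40}, …, giving 13 two-element pairs and 4 integers whose partner 59−x falls outside [13,42].
By the pigeonhole principle, treating each of those 17 groups as a pigeonhole, one can pick one integer per group — 17 integers — with no two summing to 59.
The 18th integer lands in an occupied pair, forcing a sum of 59.

18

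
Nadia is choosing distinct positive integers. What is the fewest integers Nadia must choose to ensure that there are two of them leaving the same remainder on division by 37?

38

The 37 residue classes mod 37 are the pigeonholes.
With 37 integers one could put 1 in each residue class and have no class reach 2.
The 38th integer pushes some class to 2, so 37·1 + 1 = 38.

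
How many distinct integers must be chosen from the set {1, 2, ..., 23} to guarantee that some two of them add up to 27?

14

Group the elements by complementary pair {x, 27−x}: {4,23}, {5,22}, {6,21}, …, giving 10 two-element pairs and 3 integers whose partner 27−x falls outside [1,23].
Pigeonhole: treating each of those 13 groups as a pigeonhole, one can pick one integer per group — 13 integers — with no two summing to 27.
The 14th integer lands in an occupied pair, forcing a sum of 27.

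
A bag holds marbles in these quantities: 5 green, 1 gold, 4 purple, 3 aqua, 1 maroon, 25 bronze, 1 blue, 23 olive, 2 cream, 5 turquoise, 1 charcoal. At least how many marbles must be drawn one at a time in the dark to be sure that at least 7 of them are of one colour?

36

An adversary could hand out at most 6 marbles per colour (9 colours run out sooner): 5 + 1 + 4 + 3 + 1 + 6 + 1 + 6 + 2 + 5 + 1 = 35 marbles and still no colour has 7.
By pigeonhole, one more marble lands in a colour already at 6, so 36 draws are enough and 35 are not.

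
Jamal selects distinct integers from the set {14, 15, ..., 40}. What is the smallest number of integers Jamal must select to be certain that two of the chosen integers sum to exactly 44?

Two chosen integers sum to 44 exactly when both halves of some pair {x, 44−x} with 14 ≤ x ≤ 44−x ≤ 30 are chosen — 8 such pairs.
The remaining 11 elements (those with no distinct partner in range) can never complete a 44-sum, so the worst case takes all of them and one from each pair: 11 + 8 = 19.
The 20th integer has to be the second member of some pair, so 19 + 1 = 20.

20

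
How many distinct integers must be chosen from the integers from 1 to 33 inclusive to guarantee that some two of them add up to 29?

Two chosen integers sum to 29 exactly when both halves of some pair {x, 29−x} with 1 ≤ x ≤ 29−x ≤ 28 are chosen — 14 such pairs.
The remaining 5 elements (those with no distinct partner in range) can never complete a 29-sum, so the worst case takes all of them and one from each pair: 5 + 14 = 19.
By pigeonhole, the 20th integer has to be the second member of some pair, so 19 + 1 = 20.

20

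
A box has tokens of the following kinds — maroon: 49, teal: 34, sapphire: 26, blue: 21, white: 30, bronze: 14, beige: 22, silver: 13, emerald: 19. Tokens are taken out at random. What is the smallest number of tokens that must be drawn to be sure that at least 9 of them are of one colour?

Pigeonhole: the 9 colours are the holes; the tokens drawn are the pigeons.
To avoid 9 of any one colour, the worst case takes at most 8 of each colour.
That gives 8 + 8 + 8 + 8 + 8 + 8 + 8 + 8 + 8 = 72 tokens with no colour reaching 9.
The next token forces some colour to 9, so 72 + 1 = 73.

73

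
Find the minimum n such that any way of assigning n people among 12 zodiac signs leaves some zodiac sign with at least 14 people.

157

With 156 people one could put exactly 13 in each of the 12 zodiac signs, and no zodiac sign would reach 14.
By pigeonhole, one more person must land in a zodiac sign that already has 13, giving it 14.
So 12 × 13 + 1 = 157 people are required.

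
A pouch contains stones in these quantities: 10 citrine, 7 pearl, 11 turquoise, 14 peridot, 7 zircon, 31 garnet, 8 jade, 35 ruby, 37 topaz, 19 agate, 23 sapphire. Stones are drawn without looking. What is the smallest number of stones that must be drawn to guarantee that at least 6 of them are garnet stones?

In the worst case for collecting garnet stones, every non-garnet stone comes out first.
There are 10 + 7 + 11 + 14 + 7 + 8 + 35 + 37 + 19 + 23 = 171 non-garnet stones altogether.
After those, each further stone must be garnet, so 171 + 6 = 177 draws guarantee 6 garnet stones.

177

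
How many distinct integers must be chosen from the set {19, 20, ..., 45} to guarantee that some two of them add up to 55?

A set avoiding the sum 55 can contain at most one of each pair {x, 55−x}, plus the 9 elements whose complement lies outside the range.
The integers 28, …, 45 (18 of them) are such a set: any two sum to at least 28+29 = 57 > 55.
By the pigeonhole principle, any 19th integer completes one of the 9 pairs, so 19 choices force a sum of 55.

19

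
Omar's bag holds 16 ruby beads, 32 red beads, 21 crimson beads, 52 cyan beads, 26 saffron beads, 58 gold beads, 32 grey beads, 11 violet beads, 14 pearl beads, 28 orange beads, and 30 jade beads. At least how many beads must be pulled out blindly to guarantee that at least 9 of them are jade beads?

299

In the worst case for collecting jade beads, every non-jade bead comes out first.
There are 16 + 32 + 21 + 52 + 26 + 58 + 32 + 11 + 14 + 28 = 290 non-jade beads altogether.
After those, each further bead must be jade, so 290 + 9 = 299 draws guarantee 9 jade beads.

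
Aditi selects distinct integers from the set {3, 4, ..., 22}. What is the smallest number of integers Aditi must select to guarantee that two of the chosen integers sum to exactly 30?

Group the elements by complementary pair {x, 30−x}: {8,22}, {9,21}, {10,20}, …, giving 7 two-element pairs, the single value 15 (it cannot pair with itself since the integers are distinct), and 5 integers whose partner 30−x falls outside [3,22].
By the pigeonhole principle, treating each of those 13 groups as a pigeonhole, one can pick one integer per group — 13 integers — with no two summing to 30.
The 14th integer lands in an occupied pair, forcing a sum of 30.

14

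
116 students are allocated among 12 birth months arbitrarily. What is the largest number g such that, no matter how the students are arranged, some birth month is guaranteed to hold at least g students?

10

By the pigeonhole principle, the 12 birth months are the holes and the 116 students are the pigeons.
If every birth month held at most 9 students, the total would be at most 12 × 9 = 108, which is less than 116.
So some birth month holds at least ⌈116/12⌉ = 10 students.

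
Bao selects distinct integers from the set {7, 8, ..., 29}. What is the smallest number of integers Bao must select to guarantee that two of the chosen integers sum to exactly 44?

17

Group the elements by complementary pair {x, 44−x}: {15,29}, {16,28}, {17,27}, …, giving 7 two-element pairs, the single value 22 (it cannot pair with itself since the integers are distinct), and 8 integers whose partner 44−x falls outside [7,29].
Pigeonhole: treating each of those 16 groups as a pigeonhole, one can pick one integer per group — 16 integers — with no two summing to 44.
The 17th integer lands in an occupied pair, forcing a sum of 44.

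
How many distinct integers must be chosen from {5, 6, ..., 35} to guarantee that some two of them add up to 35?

Group the elements by complementary pair {x, 35−x}: {5,30}, {6,29}, {7,28}, …, giving 13 two-element pairs and 5 integers whose partner 35−x falls outside [5,35].
Pigeonhole: treating each of those 18 groups as a pigeonhole, one can pick one integer per group — 18 integers — with no two summing to 35.
The 19th integer lands in an occupied pair, forcing a sum of 35.

19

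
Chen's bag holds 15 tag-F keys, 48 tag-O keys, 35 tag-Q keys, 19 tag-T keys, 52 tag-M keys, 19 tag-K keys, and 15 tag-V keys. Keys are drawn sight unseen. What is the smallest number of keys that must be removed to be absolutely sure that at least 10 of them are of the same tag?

The 7 tags are the holes; the keys drawn are the pigeons.
To avoid 10 of any one tag, the worst case takes at most 9 of each tag.
That gives 9 + 9 + 9 + 9 + 9 + 9 + 9 = 63 keys with no tag reaching 10.
The next key forces some tag to 10, so 63 + 1 = 64.

64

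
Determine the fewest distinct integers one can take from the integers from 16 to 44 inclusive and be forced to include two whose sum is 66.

Group the elements by complementary pair {x, 66−x}: {22,44}, {23,43}, {24,42}, …, giving 11 two-element pairs, the single value 33 (it cannot pair with itself since the integers are distinct), and 6 integers whose partner 66−x falls outside [16,44].
Treating each of those 18 groups as a pigeonhole, one can pick one integer per group — 18 integers — with no two summing to 66.
The 19th integer lands in an occupied pair, forcing a sum of 66.

19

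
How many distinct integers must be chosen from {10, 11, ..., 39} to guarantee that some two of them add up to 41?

A set avoiding the sum 41 can contain at most one of each pair {x, 41−x}, plus the 8 elements whose complement lies outside the range.
The integers 21, …, 39 (19 of them) are such a set: any two sum to at least 21+22 = 43 > 41.
By pigeonhole, any 20th integer completes one of the 11 pairs, so 20 choices force a sum of 41.

20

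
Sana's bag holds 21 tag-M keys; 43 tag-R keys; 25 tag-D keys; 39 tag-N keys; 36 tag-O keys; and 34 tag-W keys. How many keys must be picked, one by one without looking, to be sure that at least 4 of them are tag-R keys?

159

In the worst case for collecting tag-R keys, every non-tag-R key comes out first.
There are 21 + 25 + 39 + 36 + 34 = 155 non-tag-R keys altogether.
After those, each further key must be tag-R, so 155 + 4 = 159 draws guarantee 4 tag-R keys.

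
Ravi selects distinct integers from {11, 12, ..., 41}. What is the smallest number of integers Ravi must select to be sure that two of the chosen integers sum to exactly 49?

A set avoiding the sum 49 can contain at most one of each pair {x, 49−x}, plus the 3 elements whose complement lies outside the range.
The integers 25, …, 41 (17 of them) are such a set: any two sum to at least 25+26 = 51 > 49.
Any 18th integer completes one of the 14 pairs, so 18 choices force a sum of 49.

18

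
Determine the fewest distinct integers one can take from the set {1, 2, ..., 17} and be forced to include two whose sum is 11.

13

Two chosen integers sum to 11 exactly when both halves of some pair {x, 11−x} with 1 ≤ x ≤ 11−x ≤ 10 are chosen — 5 such pairs.
The remaining 7 elements (those with no distinct partner in range) can never complete a 11-sum, so the worst case takes all of them and one from each pair: 7 + 5 = 12.
By pigeonhole, the 13th integer has to be the second member of some pair, so 12 + 1 = 13.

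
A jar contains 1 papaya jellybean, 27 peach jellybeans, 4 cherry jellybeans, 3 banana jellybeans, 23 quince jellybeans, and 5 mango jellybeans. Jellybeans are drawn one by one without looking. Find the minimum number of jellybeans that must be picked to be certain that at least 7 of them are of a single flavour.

26

Put each drawn jellybean into a box by flavour. The largest draw with every box below 7 takes min(count, 6) from each flavour; flavours with fewer than 6 contribute all they have.
Σ min(cᵢ, 6) = 1 + 6 + 4 + 3 + 6 + 5 = 25.
Draw number 25 + 1 = 26 must push one box to 7.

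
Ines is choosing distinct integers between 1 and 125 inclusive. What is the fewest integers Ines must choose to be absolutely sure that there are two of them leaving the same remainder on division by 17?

Pigeonhole: the 17 residue classes mod 17 are the pigeonholes.
With 17 integers one could put 1 in each residue class and have no class reach 2.
The 18th integer pushes some class to 2, so 17·1 + 1 = 18.

18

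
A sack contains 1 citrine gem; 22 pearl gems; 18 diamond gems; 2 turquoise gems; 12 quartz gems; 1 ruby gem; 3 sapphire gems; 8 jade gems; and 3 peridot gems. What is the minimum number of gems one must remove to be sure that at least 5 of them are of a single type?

27

An adversary could hand out at most 4 gems per type (5 types run out sooner): 1 + 4 + 4 + 2 + 4 + 1 + 3 + 4 + 3 = 26 gems and still no type has 5.
Pigeonhole: one more gem lands in a type already at 4, so 27 draws are enough and 26 are not.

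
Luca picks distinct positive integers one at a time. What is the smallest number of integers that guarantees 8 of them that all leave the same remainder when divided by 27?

190

By the pigeonhole principle, the 27 residue classes mod 27 are the pigeonholes.
With 189 integers one could put 7 in each residue class and have no class reach 8.
The 190th integer pushes some class to 8, so 27·7 + 1 = 190.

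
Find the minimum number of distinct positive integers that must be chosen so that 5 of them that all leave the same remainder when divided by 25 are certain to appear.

By the pigeonhole principle, the 25 residue classes mod 25 are the pigeonholes.
With 100 integers one could put 4 in each residue class and have no class reach 5.
The 101st integer pushes some class to 5, so 25·4 + 1 = 101.

101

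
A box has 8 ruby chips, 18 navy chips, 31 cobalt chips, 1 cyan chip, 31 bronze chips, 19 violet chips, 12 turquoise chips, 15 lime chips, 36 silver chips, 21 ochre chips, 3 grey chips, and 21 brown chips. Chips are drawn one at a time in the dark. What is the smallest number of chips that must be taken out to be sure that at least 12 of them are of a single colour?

112

An adversary could hand out at most 11 chips per colour (ruby, cyan, grey run out sooner): 8 + 11 + 11 + 1 + 11 + 11 + 11 + 11 + 11 + 11 + 3 + 11 = 111 chips and still no colour has 12.
Pigeonhole: one more chip lands in a colour already at 11, so 112 draws are enough and 111 are not.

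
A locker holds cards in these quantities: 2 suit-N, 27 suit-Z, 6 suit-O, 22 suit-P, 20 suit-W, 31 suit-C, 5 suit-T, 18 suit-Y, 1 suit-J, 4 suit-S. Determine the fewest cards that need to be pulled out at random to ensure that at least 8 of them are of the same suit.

54

An adversary could hand out at most 7 cards per suit (5 suits run out sooner): 2 + 7 + 6 + 7 + 7 + 7 + 5 + 7 + 1 + 4 = 53 cards and still no suit has 8.
Pigeonhole: one more card lands in a suit already at 7, so 54 draws are enough and 53 are not.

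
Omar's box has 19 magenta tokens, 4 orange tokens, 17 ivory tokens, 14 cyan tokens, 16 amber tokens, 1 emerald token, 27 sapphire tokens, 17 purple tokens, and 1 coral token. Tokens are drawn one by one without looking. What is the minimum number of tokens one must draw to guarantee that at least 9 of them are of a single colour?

An adversary could hand out at most 8 tokens per colour (orange, emerald, coral run out sooner): 8 + 4 + 8 + 8 + 8 + 1 + 8 + 8 + 1 = 54 tokens and still no colour has 9.
By the pigeonhole principle, one more token lands in a colour already at 8, so 55 draws are enough and 54 are not.

55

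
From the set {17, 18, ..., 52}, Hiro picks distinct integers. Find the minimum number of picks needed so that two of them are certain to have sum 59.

24

A set avoiding the sum 59 can contain at most one of each pair {x, 59−x}, plus the 10 elements whose complement lies outside the range.
The integers 30, …, 52 (23 of them) are such a set: any two sum to at least 30+31 = 61 > 59.
Pigeonhole: any 24th integer completes one of the 13 pairs, so 24 choices force a sum of 59.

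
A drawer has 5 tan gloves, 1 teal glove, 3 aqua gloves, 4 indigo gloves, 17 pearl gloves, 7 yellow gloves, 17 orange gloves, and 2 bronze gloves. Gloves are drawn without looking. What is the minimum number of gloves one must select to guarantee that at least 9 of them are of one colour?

39

An adversary could hand out at most 8 gloves per colour (6 colours run out sooner): 5 + 1 + 3 + 4 + 8 + 7 + 8 + 2 = 38 gloves and still no colour has 9.
One more glove lands in a colour already at 8, so 39 draws are enough and 38 are not.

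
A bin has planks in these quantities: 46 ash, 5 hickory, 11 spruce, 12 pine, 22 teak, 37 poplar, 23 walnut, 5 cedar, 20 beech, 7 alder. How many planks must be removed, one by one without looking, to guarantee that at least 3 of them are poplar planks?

In the worst case for collecting poplar planks, every non-poplar plank comes out first.
There are 46 + 5 + 11 + 12 + 22 + 23 + 5 + 20 + 7 = 151 non-poplar planks altogether.
After those, each further plank must be poplar, so 151 + 3 = 154 draws guarantee 3 poplar planks.

154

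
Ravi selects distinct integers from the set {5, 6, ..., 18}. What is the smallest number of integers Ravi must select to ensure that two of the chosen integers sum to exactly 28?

A set avoiding the sum 28 can contain at most one of each pair {x, 28−x}, plus the 6 elements whose complement lies outside the range or equal to its own complement.
The integers 5, …, 14 (10 of them) are such a set: any two sum to at least 5+6 = 11 and at most 13+14 = 27 < 28.
Pigeonhole: any 11th integer completes one of the 4 pairs, so 11 choices force a sum of 28.

11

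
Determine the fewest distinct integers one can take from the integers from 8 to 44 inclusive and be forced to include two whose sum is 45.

A set avoiding the sum 45 can contain at most one of each pair {x, 45−x}, plus the 7 elements whose complement lies outside the range.
The integers 23, …, 44 (22 of them) are such a set: any two sum to at least 23+24 = 47 > 45.
Pigeonhole: any 23rd integer completes one of the 15 pairs, so 23 choices force a sum of 45.

23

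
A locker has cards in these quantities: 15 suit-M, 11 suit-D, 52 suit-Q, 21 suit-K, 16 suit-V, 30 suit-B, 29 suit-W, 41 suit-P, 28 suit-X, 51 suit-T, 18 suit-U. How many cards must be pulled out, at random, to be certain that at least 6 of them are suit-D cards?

In the worst case for collecting suit-D cards, every non-suit-D card comes out first.
There are 15 + 52 + 21 + 16 + 30 + 29 + 41 + 28 + 51 + 18 = 301 non-suit-D cards altogether.
After those, each further card must be suit-D, so 301 + 6 = 307 draws guarantee 6 suit-D cards.

307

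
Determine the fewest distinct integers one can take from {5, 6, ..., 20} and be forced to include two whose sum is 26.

10

A set avoiding the sum 26 can contain at most one of each pair {x, 26−x}, plus the 2 elements whose complement lies outside the range or equal to its own complement.
The integers 5, …, 13 (9 of them) are such a set: any two sum to at least 5+6 = 11 and at most 12+13 = 25 < 26.
Any 10th integer completes one of the 7 pairs, so 10 choices force a sum of 26.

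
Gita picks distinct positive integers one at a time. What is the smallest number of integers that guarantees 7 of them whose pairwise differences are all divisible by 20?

121

Integers whose pairwise differences are multiples of 20 are exactly those sharing a remainder mod 20. The 20 residue classes mod 20 are the pigeonholes.
With 120 integers one could put 6 in each residue class and have no class reach 7.
The 121st integer pushes some class to 7, so 20·6 + 1 = 121.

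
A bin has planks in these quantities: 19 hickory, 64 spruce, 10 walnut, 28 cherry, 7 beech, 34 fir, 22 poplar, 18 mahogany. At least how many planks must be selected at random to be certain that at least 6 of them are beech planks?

In the worst case for collecting beech planks, every non-beech plank comes out first.
There are 19 + 64 + 10 + 28 + 34 + 22 + 18 = 195 non-beech planks altogether.
After those, each further plank must be beech, so 195 + 6 = 201 draws guarantee 6 beech planks.

201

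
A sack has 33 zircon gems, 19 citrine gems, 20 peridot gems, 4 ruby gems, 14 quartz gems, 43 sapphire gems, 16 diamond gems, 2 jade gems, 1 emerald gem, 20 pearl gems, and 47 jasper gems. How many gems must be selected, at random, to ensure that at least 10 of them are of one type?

An adversary could hand out at most 9 gems per type (ruby, jade, emerald run out sooner): 9 + 9 + 9 + 4 + 9 + 9 + 9 + 2 + 1 + 9 + 9 = 79 gems and still no type has 10.
One more gem lands in a type already at 9, so 80 draws are enough and 79 are not.

80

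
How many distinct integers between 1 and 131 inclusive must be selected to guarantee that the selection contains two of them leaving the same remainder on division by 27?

Pigeonhole: the 27 residue classes mod 27 are the pigeonholes.
With 27 integers one could put 1 in each residue class and have no class reach 2.
The 28th integer pushes some class to 2, so 27·1 + 1 = 28.

28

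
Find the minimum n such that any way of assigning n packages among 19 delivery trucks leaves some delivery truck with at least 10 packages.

172

With 171 packages one could put exactly 9 in each of the 19 delivery trucks, and no delivery truck would reach 10.
By the pigeonhole principle, one more package must land in a delivery truck that already has 9, giving it 10.
So 19 × 9 + 1 = 172 packages are required.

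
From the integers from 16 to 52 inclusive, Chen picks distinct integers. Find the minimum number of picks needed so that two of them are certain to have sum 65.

Group the elements by complementary pair {x, 65−x}: {16,49}, {17,48}, {18,47}, …, giving 17 two-element pairs and 3 integers whose partner 65−x falls outside [16,52].
By pigeonhole, treating each of those 20 groups as a pigeonhole, one can pick one integer per group — 20 integers — with no two summing to 65.
The 21st integer lands in an occupied pair, forcing a sum of 65.

21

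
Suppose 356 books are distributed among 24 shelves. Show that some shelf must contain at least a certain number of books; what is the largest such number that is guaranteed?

By the pigeonhole principle, the 24 shelves are the holes and the 356 books are the pigeons.
If every shelf held at most 14 books, the total would be at most 24 × 14 = 336, which is less than 356.
So some shelf holds at least ⌈356/24⌉ = 15 books.

15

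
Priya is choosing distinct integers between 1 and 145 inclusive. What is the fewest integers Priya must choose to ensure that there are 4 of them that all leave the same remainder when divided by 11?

34

By pigeonhole, the 11 residue classes mod 11 are the pigeonholes.
With 33 integers one could put 3 in each residue class and have no class reach 4.
The 34th integer pushes some class to 4, so 11·3 + 1 = 34.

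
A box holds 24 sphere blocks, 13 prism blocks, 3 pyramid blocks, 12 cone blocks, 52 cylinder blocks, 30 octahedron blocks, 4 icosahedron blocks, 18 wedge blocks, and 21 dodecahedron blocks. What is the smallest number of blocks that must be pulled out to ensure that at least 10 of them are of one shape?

71

Put each drawn block into a box by shape. The largest draw with every box below 10 takes min(count, 9) from each shape; shapes with fewer than 9 contribute all they have.
Σ min(cᵢ, 9) = 9 + 9 + 3 + 9 + 9 + 9 + 4 + 9 + 9 = 70.
Draw number 70 + 1 = 71 must push one box to 10.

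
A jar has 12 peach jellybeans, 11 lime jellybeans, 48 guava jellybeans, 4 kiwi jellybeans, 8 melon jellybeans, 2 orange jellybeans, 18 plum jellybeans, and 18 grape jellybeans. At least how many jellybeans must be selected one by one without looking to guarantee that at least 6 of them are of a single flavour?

37

An adversary could hand out at most 5 jellybeans per flavour (kiwi, orange run out sooner): 5 + 5 + 5 + 4 + 5 + 2 + 5 + 5 = 36 jellybeans and still no flavour has 6.
One more jellybean lands in a flavour already at 5, so 37 draws are enough and 36 are not.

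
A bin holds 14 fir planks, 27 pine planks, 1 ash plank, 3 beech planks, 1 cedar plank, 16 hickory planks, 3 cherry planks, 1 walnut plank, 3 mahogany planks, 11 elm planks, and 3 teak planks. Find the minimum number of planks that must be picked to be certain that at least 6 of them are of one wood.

Pigeonhole: put each drawn plank into a box by wood. The largest draw with every box below 6 takes min(count, 5) from each wood; woods with fewer than 5 contribute all they have.
Σ min(cᵢ, 5) = 5 + 5 + 1 + 3 + 1 + 5 + 3 + 1 + 3 + 5 + 3 = 35.
Draw number 35 + 1 = 36 must push one box to 6.

36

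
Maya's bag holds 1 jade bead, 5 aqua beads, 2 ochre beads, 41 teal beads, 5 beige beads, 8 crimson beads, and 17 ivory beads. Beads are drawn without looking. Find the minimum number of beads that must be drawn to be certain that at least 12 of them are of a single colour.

44

Put each drawn bead into a box by colour. The largest draw with every box below 12 takes min(count, 11) from each colour; colours with fewer than 11 contribute all they have.
Σ min(cᵢ, 11) = 1 + 5 + 2 + 11 + 5 + 8 + 11 = 43.
Draw number 43 + 1 = 44 must push one box to 12.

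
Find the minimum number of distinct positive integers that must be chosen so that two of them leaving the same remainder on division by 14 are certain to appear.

By pigeonhole, the 14 residue classes mod 14 are the pigeonholes.
With 14 integers one could put 1 in each residue class and have no class reach 2.
The 15th integer pushes some class to 2, so 14·1 + 1 = 15.

15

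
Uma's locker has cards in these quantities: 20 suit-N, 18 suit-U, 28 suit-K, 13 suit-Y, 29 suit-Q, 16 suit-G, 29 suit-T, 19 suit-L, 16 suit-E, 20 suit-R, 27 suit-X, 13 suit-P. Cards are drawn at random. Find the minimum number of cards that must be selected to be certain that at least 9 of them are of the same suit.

97

An adversary could hand out at most 8 cards per suit: 8 + 8 + 8 + 8 + 8 + 8 + 8 + 8 + 8 + 8 + 8 + 8 = 96 cards and still no suit has 9.
By pigeonhole, one more card lands in a suit already at 8, so 97 draws are enough and 96 are not.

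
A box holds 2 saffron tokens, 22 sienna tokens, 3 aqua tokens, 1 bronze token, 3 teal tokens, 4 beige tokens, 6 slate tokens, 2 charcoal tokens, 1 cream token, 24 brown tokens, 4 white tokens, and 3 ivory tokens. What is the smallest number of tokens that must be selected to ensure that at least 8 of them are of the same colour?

An adversary could hand out at most 7 tokens per colour (10 colours run out sooner): 2 + 7 + 3 + 1 + 3 + 4 + 6 + 2 + 1 + 7 + 4 + 3 = 43 tokens and still no colour has 8.
Pigeonhole: one more token lands in a colour already at 7, so 44 draws are enough and 43 are not.

44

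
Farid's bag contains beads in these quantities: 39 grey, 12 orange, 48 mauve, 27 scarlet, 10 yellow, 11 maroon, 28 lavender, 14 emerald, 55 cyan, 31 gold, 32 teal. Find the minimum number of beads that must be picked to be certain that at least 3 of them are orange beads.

298

In the worst case for collecting orange beads, every non-orange bead comes out first.
There are 39 + 48 + 27 + 10 + 11 + 28 + 14 + 55 + 31 + 32 = 295 non-orange beads altogether.
After those, each further bead must be orange, so 295 + 3 = 298 draws guarantee 3 orange beads.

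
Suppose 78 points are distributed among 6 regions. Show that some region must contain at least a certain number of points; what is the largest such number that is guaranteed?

13

By pigeonhole, the 6 regions are the holes and the 78 points are the pigeons.
If every region held at most 12 points, the total would be at most 6 × 12 = 72, which is less than 78.
So some region holds at least ⌈78/6⌉ = 13 points.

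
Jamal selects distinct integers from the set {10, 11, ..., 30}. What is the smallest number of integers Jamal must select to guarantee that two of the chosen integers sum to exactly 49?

Two chosen integers sum to 49 exactly when both halves of some pair {x, 49−x} with 19 ≤ x ≤ 49−x ≤ 30 are chosen — 6 such pairs.
The remaining 9 elements (those with no distinct partner in range) can never complete a 49-sum, so the worst case takes all of them and one from each pair: 9 + 6 = 15.
By pigeonhole, the 16th integer has to be the second member of some pair, so 15 + 1 = 16.

16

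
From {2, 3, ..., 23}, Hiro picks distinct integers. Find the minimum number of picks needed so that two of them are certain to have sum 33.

Group the elements by complementary pair {x, 33−x}: {10,23}, {11,22}, {12,21}, …, giving 7 two-element pairs and 8 integers whose partner 33−x falls outside [2,23].
Pigeonhole: treating each of those 15 groups as a pigeonhole, one can pick one integer per group — 15 integers — with no two summing to 33.
The 16th integer lands in an occupied pair, forcing a sum of 33.

16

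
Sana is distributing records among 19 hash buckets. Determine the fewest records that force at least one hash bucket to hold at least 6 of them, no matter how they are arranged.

96

With 95 records one could put exactly 5 in each of the 19 hash buckets, and no hash bucket would reach 6.
Pigeonhole: one more record must land in a hash bucket that already has 5, giving it 6.
So 19 × 5 + 1 = 96 records are required.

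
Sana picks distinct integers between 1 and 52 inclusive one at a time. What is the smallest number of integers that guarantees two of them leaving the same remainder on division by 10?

Pigeonhole: the 10 residue classes mod 10 are the pigeonholes.
With 10 integers one could put 1 in each residue class and have no class reach 2.
The 11th integer pushes some class to 2, so 10·1 + 1 = 11.

11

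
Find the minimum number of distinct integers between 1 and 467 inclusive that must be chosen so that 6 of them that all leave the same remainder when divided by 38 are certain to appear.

191

The 38 residue classes mod 38 are the pigeonholes.
With 190 integers one could put 5 in each residue class and have no class reach 6.
The 191st integer pushes some class to 6, so 38·5 + 1 = 191.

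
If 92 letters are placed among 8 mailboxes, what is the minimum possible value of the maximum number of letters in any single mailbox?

12

Pigeonhole: the 8 mailboxes are the holes and the 92 letters are the pigeons.
If every mailbox held at most 11 letters, the total would be at most 8 × 11 = 88, which is less than 92.
So some mailbox holds at least ⌈92/8⌉ = 12 letters.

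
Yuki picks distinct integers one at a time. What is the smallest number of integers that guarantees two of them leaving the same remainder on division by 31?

32

By the pigeonhole principle, the 31 residue classes mod 31 are the pigeonholes.
With 31 integers one could put 1 in each residue class and have no class reach 2.
The 32nd integer pushes some class to 2, so 31·1 + 1 = 32.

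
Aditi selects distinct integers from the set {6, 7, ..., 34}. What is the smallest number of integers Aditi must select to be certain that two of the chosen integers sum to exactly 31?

Group the elements by complementary pair {x, 31−x}: {6,25}, {7,24}, {8,23}, …, giving 10 two-element pairs and 9 integers whose partner 31−x falls outside [6,34].
By the pigeonhole principle, treating each of those 19 groups as a pigeonhole, one can pick one integer per group — 19 integers — with no two summing to 31.
The 20th integer lands in an occupied pair, forcing a sum of 31.

20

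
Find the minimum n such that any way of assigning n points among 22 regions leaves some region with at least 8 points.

155

With 154 points one could put exactly 7 in each of the 22 regions, and no region would reach 8.
Pigeonhole: one more point must land in a region that already has 7, giving it 8.
So 22 × 7 + 1 = 155 points are required.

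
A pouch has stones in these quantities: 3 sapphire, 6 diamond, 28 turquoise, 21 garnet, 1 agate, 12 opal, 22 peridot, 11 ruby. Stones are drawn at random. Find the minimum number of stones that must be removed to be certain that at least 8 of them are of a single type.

46

Pigeonhole: put each drawn stone into a box by type. The largest draw with every box below 8 takes min(count, 7) from each type; types with fewer than 7 contribute all they have.
Σ min(cᵢ, 7) = 3 + 6 + 7 + 7 + 1 + 7 + 7 + 7 = 45.
Draw number 45 + 1 = 46 must push one box to 8.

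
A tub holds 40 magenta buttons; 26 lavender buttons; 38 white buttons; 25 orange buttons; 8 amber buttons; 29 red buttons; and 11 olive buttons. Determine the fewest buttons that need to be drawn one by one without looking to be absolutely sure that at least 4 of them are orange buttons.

156

In the worst case for collecting orange buttons, every non-orange button comes out first.
There are 40 + 26 + 38 + 8 + 29 + 11 = 152 non-orange buttons altogether.
After those, each further button must be orange, so 152 + 4 = 156 draws guarantee 4 orange buttons.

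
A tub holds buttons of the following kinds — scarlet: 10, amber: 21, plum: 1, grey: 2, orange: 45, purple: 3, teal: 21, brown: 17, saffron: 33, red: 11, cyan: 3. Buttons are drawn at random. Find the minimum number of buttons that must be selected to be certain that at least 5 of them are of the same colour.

38

Put each drawn button into a box by colour. The largest draw with every box below 5 takes min(count, 4) from each colour; colours with fewer than 4 contribute all they have.
Σ min(cᵢ, 4) = 4 + 4 + 1 + 2 + 4 + 3 + 4 + 4 + 4 + 4 + 3 = 37.
Draw number 37 + 1 = 38 must push one box to 5.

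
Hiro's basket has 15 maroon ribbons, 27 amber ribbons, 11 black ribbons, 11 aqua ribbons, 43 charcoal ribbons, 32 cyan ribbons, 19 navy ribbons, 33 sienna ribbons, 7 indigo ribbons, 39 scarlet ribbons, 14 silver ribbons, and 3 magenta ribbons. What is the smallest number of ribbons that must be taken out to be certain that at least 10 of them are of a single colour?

Pigeonhole: put each drawn ribbon into a box by colour. The largest draw with every box below 10 takes min(count, 9) from each colour; colours with fewer than 9 contribute all they have.
Σ min(cᵢ, 9) = 9 + 9 + 9 + 9 + 9 + 9 + 9 + 9 + 7 + 9 + 9 + 3 = 100.
Draw number 100 + 1 = 101 must push one box to 10.

101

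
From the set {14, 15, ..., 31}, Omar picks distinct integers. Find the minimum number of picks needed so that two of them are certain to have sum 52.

Group the elements by complementary pair {x, 52−x}: {21,31}, {22,30}, {23,29}, …, giving 5 two-element pairs, the single value 26 (it cannot pair with itself since the integers are distinct), and 7 integers whose partner 52−x falls outside [14,31].
By the pigeonhole principle, treating each of those 13 groups as a pigeonhole, one can pick one integer per group — 13 integers — with no two summing to 52.
The 14th integer lands in an occupied pair, forcing a sum of 52.

14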